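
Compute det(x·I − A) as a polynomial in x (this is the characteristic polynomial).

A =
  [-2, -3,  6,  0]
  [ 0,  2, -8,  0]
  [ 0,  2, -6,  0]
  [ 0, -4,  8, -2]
x^4 + 8*x^3 + 24*x^2 + 32*x + 16

Expanding det(x·I − A) (e.g. by cofactor expansion or by noting that A is similar to its Jordan form J, which has the same characteristic polynomial as A) gives
  χ_A(x) = x^4 + 8*x^3 + 24*x^2 + 32*x + 16
which factors as (x + 2)^4. The eigenvalues (with algebraic multiplicities) are λ = -2 with multiplicity 4.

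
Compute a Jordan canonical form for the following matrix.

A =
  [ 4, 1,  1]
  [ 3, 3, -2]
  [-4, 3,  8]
J_3(5)

The characteristic polynomial is
  det(x·I − A) = x^3 - 15*x^2 + 75*x - 125 = (x - 5)^3

Eigenvalues and multiplicities (the geometric multiplicity of λ is n − rank(A − λI), which equals the number of Jordan blocks for λ):
  λ = 5: algebraic multiplicity = 3, geometric multiplicity = 1

Determining the block sizes for each eigenvalue:
  λ = 5: one block (gm = 1), so the single block has size am = 3 → block sizes [3]

Assembling the blocks gives a Jordan form
J =
  [5, 1, 0]
  [0, 5, 1]
  [0, 0, 5]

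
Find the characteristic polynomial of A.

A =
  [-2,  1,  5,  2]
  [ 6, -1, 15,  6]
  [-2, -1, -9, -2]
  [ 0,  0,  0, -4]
x^4 + 16*x^3 + 96*x^2 + 256*x + 256

Expanding det(x·I − A) (e.g. by cofactor expansion or by noting that A is similar to its Jordan form J, which has the same characteristic polynomial as A) gives
  χ_A(x) = x^4 + 16*x^3 + 96*x^2 + 256*x + 256
which factors as (x + 4)^4. The eigenvalues (with algebraic multiplicities) are λ = -4 with multiplicity 4.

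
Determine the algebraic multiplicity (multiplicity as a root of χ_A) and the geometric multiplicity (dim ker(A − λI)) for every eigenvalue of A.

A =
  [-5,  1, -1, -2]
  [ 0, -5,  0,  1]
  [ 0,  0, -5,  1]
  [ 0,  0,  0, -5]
λ = -5: alg = 4, geom = 2

Step 1 — factor the characteristic polynomial to read off the algebraic multiplicities:
  χ_A(x) = (x + 5)^4

Step 2 — compute geometric multiplicities via the rank-nullity identity g(λ) = n − rank(A − λI):
  rank(A − (-5)·I) = 2, so dim ker(A − (-5)·I) = n − 2 = 2

Summary:
  λ = -5: algebraic multiplicity = 4, geometric multiplicity = 2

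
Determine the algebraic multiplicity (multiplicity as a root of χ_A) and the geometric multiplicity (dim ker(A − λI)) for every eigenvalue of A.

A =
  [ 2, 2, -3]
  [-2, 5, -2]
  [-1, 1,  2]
λ = 3: alg = 3, geom = 1

Step 1 — factor the characteristic polynomial to read off the algebraic multiplicities:
  χ_A(x) = (x - 3)^3

Step 2 — compute geometric multiplicities via the rank-nullity identity g(λ) = n − rank(A − λI):
  rank(A − (3)·I) = 2, so dim ker(A − (3)·I) = n − 2 = 1

Summary:
  λ = 3: algebraic multiplicity = 3, geometric multiplicity = 1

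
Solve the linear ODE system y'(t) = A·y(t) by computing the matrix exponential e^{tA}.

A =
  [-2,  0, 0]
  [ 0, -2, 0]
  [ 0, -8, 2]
e^{tA} =
  [exp(-2*t), 0, 0]
  [0, exp(-2*t), 0]
  [0, -2*exp(2*t) + 2*exp(-2*t), exp(2*t)]

Strategy: write A = P · J · P⁻¹ where J is a Jordan canonical form, so e^{tA} = P · e^{tJ} · P⁻¹, and e^{tJ} can be computed block-by-block.

A has Jordan form
J =
  [-2,  0, 0]
  [ 0, -2, 0]
  [ 0,  0, 2]
(up to reordering of blocks).

Per-block formulas:
  For a 1×1 block at λ = -2: exp(t · [-2]) = [e^(-2t)].
  For a 1×1 block at λ = 2: exp(t · [2]) = [e^(2t)].

After assembling e^{tJ} and conjugating by P, we get:

e^{tA} =
  [exp(-2*t), 0, 0]
  [0, exp(-2*t), 0]
  [0, -2*exp(2*t) + 2*exp(-2*t), exp(2*t)]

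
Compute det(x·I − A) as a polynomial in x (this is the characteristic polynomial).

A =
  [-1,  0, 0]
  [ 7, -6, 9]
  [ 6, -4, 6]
x^3 + x^2

Expanding det(x·I − A) (e.g. by cofactor expansion or by noting that A is similar to its Jordan form J, which has the same characteristic polynomial as A) gives
  χ_A(x) = x^3 + x^2
which factors as x^2*(x + 1). The eigenvalues (with algebraic multiplicities) are λ = -1 with multiplicity 1, λ = 0 with multiplicity 2.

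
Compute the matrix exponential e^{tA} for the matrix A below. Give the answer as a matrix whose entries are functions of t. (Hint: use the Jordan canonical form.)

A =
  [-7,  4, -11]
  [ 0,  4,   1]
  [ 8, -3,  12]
e^{tA} =
  [6*t^2*exp(3*t) - 10*t*exp(3*t) + exp(3*t), -3*t^2*exp(3*t)/2 + 4*t*exp(3*t), 15*t^2*exp(3*t)/2 - 11*t*exp(3*t)]
  [4*t^2*exp(3*t), -t^2*exp(3*t) + t*exp(3*t) + exp(3*t), 5*t^2*exp(3*t) + t*exp(3*t)]
  [-4*t^2*exp(3*t) + 8*t*exp(3*t), t^2*exp(3*t) - 3*t*exp(3*t), -5*t^2*exp(3*t) + 9*t*exp(3*t) + exp(3*t)]

Strategy: write A = P · J · P⁻¹ where J is a Jordan canonical form, so e^{tA} = P · e^{tJ} · P⁻¹, and e^{tJ} can be computed block-by-block.

A has Jordan form
J =
  [3, 1, 0]
  [0, 3, 1]
  [0, 0, 3]
(up to reordering of blocks).

Per-block formulas:
  For a 3×3 Jordan block J_3(3): exp(t · J_3(3)) = e^(3t)·(I + t·N + (t^2/2)·N^2), where N is the 3×3 nilpotent shift.

After assembling e^{tJ} and conjugating by P, we get:

e^{tA} =
  [6*t^2*exp(3*t) - 10*t*exp(3*t) + exp(3*t), -3*t^2*exp(3*t)/2 + 4*t*exp(3*t), 15*t^2*exp(3*t)/2 - 11*t*exp(3*t)]
  [4*t^2*exp(3*t), -t^2*exp(3*t) + t*exp(3*t) + exp(3*t), 5*t^2*exp(3*t) + t*exp(3*t)]
  [-4*t^2*exp(3*t) + 8*t*exp(3*t), t^2*exp(3*t) - 3*t*exp(3*t), -5*t^2*exp(3*t) + 9*t*exp(3*t) + exp(3*t)]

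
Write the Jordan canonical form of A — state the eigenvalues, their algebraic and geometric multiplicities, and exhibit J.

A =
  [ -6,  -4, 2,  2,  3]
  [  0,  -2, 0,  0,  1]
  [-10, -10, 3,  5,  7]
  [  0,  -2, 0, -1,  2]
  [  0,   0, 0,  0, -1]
J_1(-2) ⊕ J_1(-2) ⊕ J_2(-1) ⊕ J_1(-1)

The characteristic polynomial is
  det(x·I − A) = x^5 + 7*x^4 + 19*x^3 + 25*x^2 + 16*x + 4 = (x + 1)^3*(x + 2)^2

Eigenvalues and multiplicities (the geometric multiplicity of λ is n − rank(A − λI), which equals the number of Jordan blocks for λ):
  λ = -2: algebraic multiplicity = 2, geometric multiplicity = 2
  λ = -1: algebraic multiplicity = 3, geometric multiplicity = 2

Determining the block sizes for each eigenvalue:
  λ = -2: gm = am = 2, so every block has size 1 → block sizes [1, 1]
  λ = -1: 2 blocks summing to 3 forces exactly one block of size 2 and the rest size 1 → block sizes [2, 1]

Assembling the blocks gives a Jordan form
J =
  [-2,  0,  0,  0,  0]
  [ 0, -2,  0,  0,  0]
  [ 0,  0, -1,  1,  0]
  [ 0,  0,  0, -1,  0]
  [ 0,  0,  0,  0, -1]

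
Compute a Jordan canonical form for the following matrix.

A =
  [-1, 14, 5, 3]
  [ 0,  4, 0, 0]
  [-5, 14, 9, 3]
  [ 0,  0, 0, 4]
J_2(4) ⊕ J_1(4) ⊕ J_1(4)

The characteristic polynomial is
  det(x·I − A) = x^4 - 16*x^3 + 96*x^2 - 256*x + 256 = (x - 4)^4

Eigenvalues and multiplicities (the geometric multiplicity of λ is n − rank(A − λI), which equals the number of Jordan blocks for λ):
  λ = 4: algebraic multiplicity = 4, geometric multiplicity = 3

Determining the block sizes for each eigenvalue:
  λ = 4: 3 blocks summing to 4 forces exactly one block of size 2 and the rest size 1 → block sizes [2, 1, 1]

Assembling the blocks gives a Jordan form
J =
  [4, 1, 0, 0]
  [0, 4, 0, 0]
  [0, 0, 4, 0]
  [0, 0, 0, 4]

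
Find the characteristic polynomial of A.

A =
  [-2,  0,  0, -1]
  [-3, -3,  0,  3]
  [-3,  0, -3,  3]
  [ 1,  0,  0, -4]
x^4 + 12*x^3 + 54*x^2 + 108*x + 81

Expanding det(x·I − A) (e.g. by cofactor expansion or by noting that A is similar to its Jordan form J, which has the same characteristic polynomial as A) gives
  χ_A(x) = x^4 + 12*x^3 + 54*x^2 + 108*x + 81
which factors as (x + 3)^4. The eigenvalues (with algebraic multiplicities) are λ = -3 with multiplicity 4.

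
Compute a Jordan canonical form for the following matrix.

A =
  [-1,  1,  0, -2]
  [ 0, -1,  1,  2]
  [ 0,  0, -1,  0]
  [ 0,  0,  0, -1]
J_3(-1) ⊕ J_1(-1)

The characteristic polynomial is
  det(x·I − A) = x^4 + 4*x^3 + 6*x^2 + 4*x + 1 = (x + 1)^4

Eigenvalues and multiplicities (the geometric multiplicity of λ is n − rank(A − λI), which equals the number of Jordan blocks for λ):
  λ = -1: algebraic multiplicity = 4, geometric multiplicity = 2

Determining the block sizes for each eigenvalue:
  λ = -1: with am = 4 and gm = 2, the partition is not yet determined (e.g. several partitions of 4 into 2 parts exist). Let N = A − (-1)·I. Computing rank(N^1) = 2, rank(N^2) = 1, rank(N^3) = 0; the number of blocks of size ≥ j is rank(N^{j−1}) − rank(N^j), giving [2, 1, 1]. So we have 1 block(s) of size 3, 1 block(s) of size 1 → block sizes [3, 1]

Assembling the blocks gives a Jordan form
J =
  [-1,  1,  0,  0]
  [ 0, -1,  1,  0]
  [ 0,  0, -1,  0]
  [ 0,  0,  0, -1]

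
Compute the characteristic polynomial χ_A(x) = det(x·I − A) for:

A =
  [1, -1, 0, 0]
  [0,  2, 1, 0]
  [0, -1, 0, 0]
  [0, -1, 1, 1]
x^4 - 4*x^3 + 6*x^2 - 4*x + 1

Expanding det(x·I − A) (e.g. by cofactor expansion or by noting that A is similar to its Jordan form J, which has the same characteristic polynomial as A) gives
  χ_A(x) = x^4 - 4*x^3 + 6*x^2 - 4*x + 1
which factors as (x - 1)^4. The eigenvalues (with algebraic multiplicities) are λ = 1 with multiplicity 4.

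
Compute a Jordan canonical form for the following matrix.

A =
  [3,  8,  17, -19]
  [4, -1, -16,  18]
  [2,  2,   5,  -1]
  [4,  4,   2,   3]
J_1(-5) ⊕ J_3(5)

The characteristic polynomial is
  det(x·I − A) = x^4 - 10*x^3 + 250*x - 625 = (x - 5)^3*(x + 5)

Eigenvalues and multiplicities (the geometric multiplicity of λ is n − rank(A − λI), which equals the number of Jordan blocks for λ):
  λ = -5: algebraic multiplicity = 1, geometric multiplicity = 1
  λ = 5: algebraic multiplicity = 3, geometric multiplicity = 1

Determining the block sizes for each eigenvalue:
  λ = -5: one block (gm = 1), so the single block has size am = 1 → block sizes [1]
  λ = 5: one block (gm = 1), so the single block has size am = 3 → block sizes [3]

Assembling the blocks gives a Jordan form
J =
  [-5, 0, 0, 0]
  [ 0, 5, 1, 0]
  [ 0, 0, 5, 1]
  [ 0, 0, 0, 5]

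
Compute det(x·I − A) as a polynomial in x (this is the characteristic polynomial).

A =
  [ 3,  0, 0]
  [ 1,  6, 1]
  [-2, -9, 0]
x^3 - 9*x^2 + 27*x - 27

Expanding det(x·I − A) (e.g. by cofactor expansion or by noting that A is similar to its Jordan form J, which has the same characteristic polynomial as A) gives
  χ_A(x) = x^3 - 9*x^2 + 27*x - 27
which factors as (x - 3)^3. The eigenvalues (with algebraic multiplicities) are λ = 3 with multiplicity 3.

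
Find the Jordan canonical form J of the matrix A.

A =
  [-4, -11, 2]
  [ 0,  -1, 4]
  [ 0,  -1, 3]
J_1(-4) ⊕ J_2(1)

The characteristic polynomial is
  det(x·I − A) = x^3 + 2*x^2 - 7*x + 4 = (x - 1)^2*(x + 4)

Eigenvalues and multiplicities (the geometric multiplicity of λ is n − rank(A − λI), which equals the number of Jordan blocks for λ):
  λ = -4: algebraic multiplicity = 1, geometric multiplicity = 1
  λ = 1: algebraic multiplicity = 2, geometric multiplicity = 1

Determining the block sizes for each eigenvalue:
  λ = -4: one block (gm = 1), so the single block has size am = 1 → block sizes [1]
  λ = 1: one block (gm = 1), so the single block has size am = 2 → block sizes [2]

Assembling the blocks gives a Jordan form
J =
  [-4, 0, 0]
  [ 0, 1, 1]
  [ 0, 0, 1]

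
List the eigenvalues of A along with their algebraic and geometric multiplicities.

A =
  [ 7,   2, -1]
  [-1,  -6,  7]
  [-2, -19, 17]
λ = 6: alg = 3, geom = 1

Step 1 — factor the characteristic polynomial to read off the algebraic multiplicities:
  χ_A(x) = (x - 6)^3

Step 2 — compute geometric multiplicities via the rank-nullity identity g(λ) = n − rank(A − λI):
  rank(A − (6)·I) = 2, so dim ker(A − (6)·I) = n − 2 = 1

Summary:
  λ = 6: algebraic multiplicity = 3, geometric multiplicity = 1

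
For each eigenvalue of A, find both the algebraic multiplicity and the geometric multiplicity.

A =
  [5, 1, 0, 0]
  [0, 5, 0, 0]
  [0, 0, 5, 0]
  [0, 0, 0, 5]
λ = 5: alg = 4, geom = 3

Step 1 — factor the characteristic polynomial to read off the algebraic multiplicities:
  χ_A(x) = (x - 5)^4

Step 2 — compute geometric multiplicities via the rank-nullity identity g(λ) = n − rank(A − λI):
  rank(A − (5)·I) = 1, so dim ker(A − (5)·I) = n − 1 = 3

Summary:
  λ = 5: algebraic multiplicity = 4, geometric multiplicity = 3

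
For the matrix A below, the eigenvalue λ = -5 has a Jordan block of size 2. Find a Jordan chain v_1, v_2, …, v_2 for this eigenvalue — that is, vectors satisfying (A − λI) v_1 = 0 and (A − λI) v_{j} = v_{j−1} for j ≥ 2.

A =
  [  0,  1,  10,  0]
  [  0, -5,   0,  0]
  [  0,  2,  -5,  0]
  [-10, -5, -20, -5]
A Jordan chain for λ = -5 of length 2:
v_1 = (4, 0, -2, -5)ᵀ
v_2 = (1, -1, 0, 0)ᵀ

Let N = A − (-5)·I. We want v_2 with N^2 v_2 = 0 but N^1 v_2 ≠ 0; then v_{j-1} := N · v_j for j = 2, …, 2.

Pick v_2 = (1, -1, 0, 0)ᵀ.
Then v_1 = N · v_2 = (4, 0, -2, -5)ᵀ.

Sanity check: (A − (-5)·I) v_1 = (0, 0, 0, 0)ᵀ = 0. ✓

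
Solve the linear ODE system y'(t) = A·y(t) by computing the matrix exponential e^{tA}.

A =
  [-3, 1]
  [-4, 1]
e^{tA} =
  [-2*t*exp(-t) + exp(-t), t*exp(-t)]
  [-4*t*exp(-t), 2*t*exp(-t) + exp(-t)]

Strategy: write A = P · J · P⁻¹ where J is a Jordan canonical form, so e^{tA} = P · e^{tJ} · P⁻¹, and e^{tJ} can be computed block-by-block.

A has Jordan form
J =
  [-1,  1]
  [ 0, -1]
(up to reordering of blocks).

Per-block formulas:
  For a 2×2 Jordan block J_2(-1): exp(t · J_2(-1)) = e^(-1t)·(I + t·N), where N is the 2×2 nilpotent shift.

After assembling e^{tJ} and conjugating by P, we get:

e^{tA} =
  [-2*t*exp(-t) + exp(-t), t*exp(-t)]
  [-4*t*exp(-t), 2*t*exp(-t) + exp(-t)]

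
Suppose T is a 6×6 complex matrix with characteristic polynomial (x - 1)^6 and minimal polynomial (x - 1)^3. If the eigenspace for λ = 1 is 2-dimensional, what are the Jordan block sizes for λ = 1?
Block sizes for λ = 1: [3, 3]

Step 1 — from the characteristic polynomial, algebraic multiplicity of λ = 1 is 6. From dim ker(T − (1)·I) = 2, there are exactly 2 Jordan blocks for λ = 1.
Step 2 — from the minimal polynomial, the factor (x − 1)^3 tells us the largest block for λ = 1 has size 3.
Step 3 — with total size 6, 2 blocks, and largest block 3, the block sizes (in nonincreasing order) are [3, 3].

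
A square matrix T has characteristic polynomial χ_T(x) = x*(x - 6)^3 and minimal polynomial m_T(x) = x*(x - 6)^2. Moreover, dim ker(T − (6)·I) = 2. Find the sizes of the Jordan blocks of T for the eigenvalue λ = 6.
Block sizes for λ = 6: [2, 1]

Step 1 — from the characteristic polynomial, algebraic multiplicity of λ = 6 is 3. From dim ker(T − (6)·I) = 2, there are exactly 2 Jordan blocks for λ = 6.
Step 2 — from the minimal polynomial, the factor (x − 6)^2 tells us the largest block for λ = 6 has size 2.
Step 3 — with total size 3, 2 blocks, and largest block 2, the block sizes (in nonincreasing order) are [2, 1].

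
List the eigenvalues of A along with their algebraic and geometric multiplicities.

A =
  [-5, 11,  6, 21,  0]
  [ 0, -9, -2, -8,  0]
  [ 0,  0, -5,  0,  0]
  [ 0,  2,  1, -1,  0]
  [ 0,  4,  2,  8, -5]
λ = -5: alg = 5, geom = 3

Step 1 — factor the characteristic polynomial to read off the algebraic multiplicities:
  χ_A(x) = (x + 5)^5

Step 2 — compute geometric multiplicities via the rank-nullity identity g(λ) = n − rank(A − λI):
  rank(A − (-5)·I) = 2, so dim ker(A − (-5)·I) = n − 2 = 3

Summary:
  λ = -5: algebraic multiplicity = 5, geometric multiplicity = 3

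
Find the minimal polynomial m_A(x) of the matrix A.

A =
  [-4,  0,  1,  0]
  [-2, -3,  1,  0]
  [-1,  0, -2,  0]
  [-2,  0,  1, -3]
x^3 + 9*x^2 + 27*x + 27

The characteristic polynomial is χ_A(x) = (x + 3)^4, so the eigenvalues are known. The minimal polynomial is
  m_A(x) = Π_λ (x − λ)^{k_λ}
where k_λ is the size of the *largest* Jordan block for λ (equivalently, the smallest k with (A − λI)^k v = 0 for every generalised eigenvector v of λ).

  λ = -3: largest Jordan block has size 3, contributing (x + 3)^3

So m_A(x) = (x + 3)^3 = x^3 + 9*x^2 + 27*x + 27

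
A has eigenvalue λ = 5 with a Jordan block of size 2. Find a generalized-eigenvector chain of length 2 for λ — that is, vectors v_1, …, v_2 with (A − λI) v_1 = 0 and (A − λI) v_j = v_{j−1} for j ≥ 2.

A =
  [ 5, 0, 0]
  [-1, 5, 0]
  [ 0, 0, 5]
A Jordan chain for λ = 5 of length 2:
v_1 = (0, -1, 0)ᵀ
v_2 = (1, 0, 0)ᵀ

Let N = A − (5)·I. We want v_2 with N^2 v_2 = 0 but N^1 v_2 ≠ 0; then v_{j-1} := N · v_j for j = 2, …, 2.

Pick v_2 = (1, 0, 0)ᵀ.
Then v_1 = N · v_2 = (0, -1, 0)ᵀ.

Sanity check: (A − (5)·I) v_1 = (0, 0, 0)ᵀ = 0. ✓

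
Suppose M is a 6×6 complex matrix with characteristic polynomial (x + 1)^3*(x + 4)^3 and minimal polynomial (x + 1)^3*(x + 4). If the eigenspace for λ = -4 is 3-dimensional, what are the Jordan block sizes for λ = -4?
Block sizes for λ = -4: [1, 1, 1]

Step 1 — from the characteristic polynomial, algebraic multiplicity of λ = -4 is 3. From dim ker(M − (-4)·I) = 3, there are exactly 3 Jordan blocks for λ = -4.
Step 2 — from the minimal polynomial, the factor (x + 4) tells us the largest block for λ = -4 has size 1.
Step 3 — with total size 3, 3 blocks, and largest block 1, the block sizes (in nonincreasing order) are [1, 1, 1].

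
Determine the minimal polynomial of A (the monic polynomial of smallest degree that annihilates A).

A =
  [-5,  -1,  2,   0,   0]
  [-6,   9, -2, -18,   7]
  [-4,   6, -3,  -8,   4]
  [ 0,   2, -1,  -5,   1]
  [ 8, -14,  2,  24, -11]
x^3 + 9*x^2 + 27*x + 27

The characteristic polynomial is χ_A(x) = (x + 3)^5, so the eigenvalues are known. The minimal polynomial is
  m_A(x) = Π_λ (x − λ)^{k_λ}
where k_λ is the size of the *largest* Jordan block for λ (equivalently, the smallest k with (A − λI)^k v = 0 for every generalised eigenvector v of λ).

  λ = -3: largest Jordan block has size 3, contributing (x + 3)^3

So m_A(x) = (x + 3)^3 = x^3 + 9*x^2 + 27*x + 27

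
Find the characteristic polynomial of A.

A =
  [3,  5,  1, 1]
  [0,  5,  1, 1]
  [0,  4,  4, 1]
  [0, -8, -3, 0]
x^4 - 12*x^3 + 54*x^2 - 108*x + 81

Expanding det(x·I − A) (e.g. by cofactor expansion or by noting that A is similar to its Jordan form J, which has the same characteristic polynomial as A) gives
  χ_A(x) = x^4 - 12*x^3 + 54*x^2 - 108*x + 81
which factors as (x - 3)^4. The eigenvalues (with algebraic multiplicities) are λ = 3 with multiplicity 4.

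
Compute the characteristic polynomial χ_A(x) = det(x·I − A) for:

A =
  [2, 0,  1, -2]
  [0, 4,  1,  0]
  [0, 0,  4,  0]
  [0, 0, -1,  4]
x^4 - 14*x^3 + 72*x^2 - 160*x + 128

Expanding det(x·I − A) (e.g. by cofactor expansion or by noting that A is similar to its Jordan form J, which has the same characteristic polynomial as A) gives
  χ_A(x) = x^4 - 14*x^3 + 72*x^2 - 160*x + 128
which factors as (x - 4)^3*(x - 2). The eigenvalues (with algebraic multiplicities) are λ = 2 with multiplicity 1, λ = 4 with multiplicity 3.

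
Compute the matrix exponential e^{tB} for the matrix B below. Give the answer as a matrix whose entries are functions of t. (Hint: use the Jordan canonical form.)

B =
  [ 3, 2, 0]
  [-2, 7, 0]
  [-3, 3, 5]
e^{tB} =
  [-2*t*exp(5*t) + exp(5*t), 2*t*exp(5*t), 0]
  [-2*t*exp(5*t), 2*t*exp(5*t) + exp(5*t), 0]
  [-3*t*exp(5*t), 3*t*exp(5*t), exp(5*t)]

Strategy: write B = P · J · P⁻¹ where J is a Jordan canonical form, so e^{tB} = P · e^{tJ} · P⁻¹, and e^{tJ} can be computed block-by-block.

B has Jordan form
J =
  [5, 1, 0]
  [0, 5, 0]
  [0, 0, 5]
(up to reordering of blocks).

Per-block formulas:
  For a 1×1 block at λ = 5: exp(t · [5]) = [e^(5t)].
  For a 2×2 Jordan block J_2(5): exp(t · J_2(5)) = e^(5t)·(I + t·N), where N is the 2×2 nilpotent shift.

After assembling e^{tJ} and conjugating by P, we get:

e^{tB} =
  [-2*t*exp(5*t) + exp(5*t), 2*t*exp(5*t), 0]
  [-2*t*exp(5*t), 2*t*exp(5*t) + exp(5*t), 0]
  [-3*t*exp(5*t), 3*t*exp(5*t), exp(5*t)]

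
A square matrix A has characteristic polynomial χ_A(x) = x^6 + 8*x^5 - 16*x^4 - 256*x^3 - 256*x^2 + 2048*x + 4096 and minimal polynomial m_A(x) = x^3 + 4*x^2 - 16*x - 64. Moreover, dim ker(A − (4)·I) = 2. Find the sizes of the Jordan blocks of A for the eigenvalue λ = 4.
Block sizes for λ = 4: [1, 1]

Step 1 — from the characteristic polynomial, algebraic multiplicity of λ = 4 is 2. From dim ker(A − (4)·I) = 2, there are exactly 2 Jordan blocks for λ = 4.
Step 2 — from the minimal polynomial, the factor (x − 4) tells us the largest block for λ = 4 has size 1.
Step 3 — with total size 2, 2 blocks, and largest block 1, the block sizes (in nonincreasing order) are [1, 1].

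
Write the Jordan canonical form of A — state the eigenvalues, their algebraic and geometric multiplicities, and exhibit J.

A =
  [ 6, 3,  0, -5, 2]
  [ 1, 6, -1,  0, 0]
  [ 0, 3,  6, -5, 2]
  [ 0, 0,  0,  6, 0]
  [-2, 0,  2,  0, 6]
J_3(6) ⊕ J_1(6) ⊕ J_1(6)

The characteristic polynomial is
  det(x·I − A) = x^5 - 30*x^4 + 360*x^3 - 2160*x^2 + 6480*x - 7776 = (x - 6)^5

Eigenvalues and multiplicities (the geometric multiplicity of λ is n − rank(A − λI), which equals the number of Jordan blocks for λ):
  λ = 6: algebraic multiplicity = 5, geometric multiplicity = 3

Determining the block sizes for each eigenvalue:
  λ = 6: with am = 5 and gm = 3, the partition is not yet determined (e.g. several partitions of 5 into 3 parts exist). Let N = A − (6)·I. Computing rank(N^1) = 2, rank(N^2) = 1, rank(N^3) = 0; the number of blocks of size ≥ j is rank(N^{j−1}) − rank(N^j), giving [3, 1, 1]. So we have 1 block(s) of size 3, 2 block(s) of size 1 → block sizes [3, 1, 1]

Assembling the blocks gives a Jordan form
J =
  [6, 1, 0, 0, 0]
  [0, 6, 1, 0, 0]
  [0, 0, 6, 0, 0]
  [0, 0, 0, 6, 0]
  [0, 0, 0, 0, 6]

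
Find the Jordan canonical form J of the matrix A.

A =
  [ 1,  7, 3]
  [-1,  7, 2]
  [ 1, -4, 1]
J_3(3)

The characteristic polynomial is
  det(x·I − A) = x^3 - 9*x^2 + 27*x - 27 = (x - 3)^3

Eigenvalues and multiplicities (the geometric multiplicity of λ is n − rank(A − λI), which equals the number of Jordan blocks for λ):
  λ = 3: algebraic multiplicity = 3, geometric multiplicity = 1

Determining the block sizes for each eigenvalue:
  λ = 3: one block (gm = 1), so the single block has size am = 3 → block sizes [3]

Assembling the blocks gives a Jordan form
J =
  [3, 1, 0]
  [0, 3, 1]
  [0, 0, 3]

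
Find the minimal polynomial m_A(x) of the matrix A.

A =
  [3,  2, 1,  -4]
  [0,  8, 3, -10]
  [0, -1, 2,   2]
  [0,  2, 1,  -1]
x^3 - 9*x^2 + 27*x - 27

The characteristic polynomial is χ_A(x) = (x - 3)^4, so the eigenvalues are known. The minimal polynomial is
  m_A(x) = Π_λ (x − λ)^{k_λ}
where k_λ is the size of the *largest* Jordan block for λ (equivalently, the smallest k with (A − λI)^k v = 0 for every generalised eigenvector v of λ).

  λ = 3: largest Jordan block has size 3, contributing (x − 3)^3

So m_A(x) = (x - 3)^3 = x^3 - 9*x^2 + 27*x - 27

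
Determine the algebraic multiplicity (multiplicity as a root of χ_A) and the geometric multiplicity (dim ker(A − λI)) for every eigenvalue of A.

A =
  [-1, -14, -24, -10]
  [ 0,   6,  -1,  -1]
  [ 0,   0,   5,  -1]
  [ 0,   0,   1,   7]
λ = -1: alg = 1, geom = 1; λ = 6: alg = 3, geom = 2

Step 1 — factor the characteristic polynomial to read off the algebraic multiplicities:
  χ_A(x) = (x - 6)^3*(x + 1)

Step 2 — compute geometric multiplicities via the rank-nullity identity g(λ) = n − rank(A − λI):
  rank(A − (-1)·I) = 3, so dim ker(A − (-1)·I) = n − 3 = 1
  rank(A − (6)·I) = 2, so dim ker(A − (6)·I) = n − 2 = 2

Summary:
  λ = -1: algebraic multiplicity = 1, geometric multiplicity = 1
  λ = 6: algebraic multiplicity = 3, geometric multiplicity = 2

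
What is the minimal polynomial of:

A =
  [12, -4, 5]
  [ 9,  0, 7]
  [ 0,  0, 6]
x^3 - 18*x^2 + 108*x - 216

The characteristic polynomial is χ_A(x) = (x - 6)^3, so the eigenvalues are known. The minimal polynomial is
  m_A(x) = Π_λ (x − λ)^{k_λ}
where k_λ is the size of the *largest* Jordan block for λ (equivalently, the smallest k with (A − λI)^k v = 0 for every generalised eigenvector v of λ).

  λ = 6: largest Jordan block has size 3, contributing (x − 6)^3

So m_A(x) = (x - 6)^3 = x^3 - 18*x^2 + 108*x - 216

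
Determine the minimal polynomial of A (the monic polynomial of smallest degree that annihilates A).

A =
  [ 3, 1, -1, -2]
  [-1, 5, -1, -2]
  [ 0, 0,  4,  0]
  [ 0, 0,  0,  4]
x^2 - 8*x + 16

The characteristic polynomial is χ_A(x) = (x - 4)^4, so the eigenvalues are known. The minimal polynomial is
  m_A(x) = Π_λ (x − λ)^{k_λ}
where k_λ is the size of the *largest* Jordan block for λ (equivalently, the smallest k with (A − λI)^k v = 0 for every generalised eigenvector v of λ).

  λ = 4: largest Jordan block has size 2, contributing (x − 4)^2

So m_A(x) = (x - 4)^2 = x^2 - 8*x + 16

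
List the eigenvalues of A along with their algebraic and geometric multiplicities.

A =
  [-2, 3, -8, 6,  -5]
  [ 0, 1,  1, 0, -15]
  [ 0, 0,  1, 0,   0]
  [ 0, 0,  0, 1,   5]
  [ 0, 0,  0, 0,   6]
λ = -2: alg = 1, geom = 1; λ = 1: alg = 3, geom = 2; λ = 6: alg = 1, geom = 1

Step 1 — factor the characteristic polynomial to read off the algebraic multiplicities:
  χ_A(x) = (x - 6)*(x - 1)^3*(x + 2)

Step 2 — compute geometric multiplicities via the rank-nullity identity g(λ) = n − rank(A − λI):
  rank(A − (-2)·I) = 4, so dim ker(A − (-2)·I) = n − 4 = 1
  rank(A − (1)·I) = 3, so dim ker(A − (1)·I) = n − 3 = 2
  rank(A − (6)·I) = 4, so dim ker(A − (6)·I) = n − 4 = 1

Summary:
  λ = -2: algebraic multiplicity = 1, geometric multiplicity = 1
  λ = 1: algebraic multiplicity = 3, geometric multiplicity = 2
  λ = 6: algebraic multiplicity = 1, geometric multiplicity = 1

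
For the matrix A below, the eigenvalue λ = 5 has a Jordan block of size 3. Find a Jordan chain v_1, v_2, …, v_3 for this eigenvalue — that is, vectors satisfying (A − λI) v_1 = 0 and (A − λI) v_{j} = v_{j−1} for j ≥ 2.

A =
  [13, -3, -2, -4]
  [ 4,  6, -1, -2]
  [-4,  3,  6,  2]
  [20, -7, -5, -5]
A Jordan chain for λ = 5 of length 3:
v_1 = (-20, 0, 16, -48)ᵀ
v_2 = (8, 4, -4, 20)ᵀ
v_3 = (1, 0, 0, 0)ᵀ

Let N = A − (5)·I. We want v_3 with N^3 v_3 = 0 but N^2 v_3 ≠ 0; then v_{j-1} := N · v_j for j = 3, …, 2.

Pick v_3 = (1, 0, 0, 0)ᵀ.
Then v_2 = N · v_3 = (8, 4, -4, 20)ᵀ.
Then v_1 = N · v_2 = (-20, 0, 16, -48)ᵀ.

Sanity check: (A − (5)·I) v_1 = (0, 0, 0, 0)ᵀ = 0. ✓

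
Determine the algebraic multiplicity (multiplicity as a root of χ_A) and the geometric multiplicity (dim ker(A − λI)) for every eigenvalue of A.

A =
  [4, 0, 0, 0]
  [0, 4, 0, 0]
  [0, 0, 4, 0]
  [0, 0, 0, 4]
λ = 4: alg = 4, geom = 4

Step 1 — factor the characteristic polynomial to read off the algebraic multiplicities:
  χ_A(x) = (x - 4)^4

Step 2 — compute geometric multiplicities via the rank-nullity identity g(λ) = n − rank(A − λI):
  rank(A − (4)·I) = 0, so dim ker(A − (4)·I) = n − 0 = 4

Summary:
  λ = 4: algebraic multiplicity = 4, geometric multiplicity = 4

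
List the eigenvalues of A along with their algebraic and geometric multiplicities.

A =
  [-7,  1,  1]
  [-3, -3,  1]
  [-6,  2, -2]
λ = -4: alg = 3, geom = 2

Step 1 — factor the characteristic polynomial to read off the algebraic multiplicities:
  χ_A(x) = (x + 4)^3

Step 2 — compute geometric multiplicities via the rank-nullity identity g(λ) = n − rank(A − λI):
  rank(A − (-4)·I) = 1, so dim ker(A − (-4)·I) = n − 1 = 2

Summary:
  λ = -4: algebraic multiplicity = 3, geometric multiplicity = 2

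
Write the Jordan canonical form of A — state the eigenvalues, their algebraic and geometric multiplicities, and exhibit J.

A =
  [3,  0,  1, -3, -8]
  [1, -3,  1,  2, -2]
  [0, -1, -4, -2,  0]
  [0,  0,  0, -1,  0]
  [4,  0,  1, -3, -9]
J_3(-4) ⊕ J_1(-1) ⊕ J_1(-1)

The characteristic polynomial is
  det(x·I − A) = x^5 + 14*x^4 + 73*x^3 + 172*x^2 + 176*x + 64 = (x + 1)^2*(x + 4)^3

Eigenvalues and multiplicities (the geometric multiplicity of λ is n − rank(A − λI), which equals the number of Jordan blocks for λ):
  λ = -4: algebraic multiplicity = 3, geometric multiplicity = 1
  λ = -1: algebraic multiplicity = 2, geometric multiplicity = 2

Determining the block sizes for each eigenvalue:
  λ = -4: one block (gm = 1), so the single block has size am = 3 → block sizes [3]
  λ = -1: gm = am = 2, so every block has size 1 → block sizes [1, 1]

Assembling the blocks gives a Jordan form
J =
  [-4,  1,  0,  0,  0]
  [ 0, -4,  1,  0,  0]
  [ 0,  0, -4,  0,  0]
  [ 0,  0,  0, -1,  0]
  [ 0,  0,  0,  0, -1]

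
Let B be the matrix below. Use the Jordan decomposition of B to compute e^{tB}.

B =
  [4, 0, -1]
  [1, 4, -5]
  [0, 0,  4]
e^{tB} =
  [exp(4*t), 0, -t*exp(4*t)]
  [t*exp(4*t), exp(4*t), -t^2*exp(4*t)/2 - 5*t*exp(4*t)]
  [0, 0, exp(4*t)]

Strategy: write B = P · J · P⁻¹ where J is a Jordan canonical form, so e^{tB} = P · e^{tJ} · P⁻¹, and e^{tJ} can be computed block-by-block.

B has Jordan form
J =
  [4, 1, 0]
  [0, 4, 1]
  [0, 0, 4]
(up to reordering of blocks).

Per-block formulas:
  For a 3×3 Jordan block J_3(4): exp(t · J_3(4)) = e^(4t)·(I + t·N + (t^2/2)·N^2), where N is the 3×3 nilpotent shift.

After assembling e^{tJ} and conjugating by P, we get:

e^{tB} =
  [exp(4*t), 0, -t*exp(4*t)]
  [t*exp(4*t), exp(4*t), -t^2*exp(4*t)/2 - 5*t*exp(4*t)]
  [0, 0, exp(4*t)]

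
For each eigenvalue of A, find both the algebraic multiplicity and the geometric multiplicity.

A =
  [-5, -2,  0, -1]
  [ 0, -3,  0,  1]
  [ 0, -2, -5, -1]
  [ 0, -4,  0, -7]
λ = -5: alg = 4, geom = 3

Step 1 — factor the characteristic polynomial to read off the algebraic multiplicities:
  χ_A(x) = (x + 5)^4

Step 2 — compute geometric multiplicities via the rank-nullity identity g(λ) = n − rank(A − λI):
  rank(A − (-5)·I) = 1, so dim ker(A − (-5)·I) = n − 1 = 3

Summary:
  λ = -5: algebraic multiplicity = 4, geometric multiplicity = 3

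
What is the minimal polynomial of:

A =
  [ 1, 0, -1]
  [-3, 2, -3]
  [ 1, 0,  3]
x^2 - 4*x + 4

The characteristic polynomial is χ_A(x) = (x - 2)^3, so the eigenvalues are known. The minimal polynomial is
  m_A(x) = Π_λ (x − λ)^{k_λ}
where k_λ is the size of the *largest* Jordan block for λ (equivalently, the smallest k with (A − λI)^k v = 0 for every generalised eigenvector v of λ).

  λ = 2: largest Jordan block has size 2, contributing (x − 2)^2

So m_A(x) = (x - 2)^2 = x^2 - 4*x + 4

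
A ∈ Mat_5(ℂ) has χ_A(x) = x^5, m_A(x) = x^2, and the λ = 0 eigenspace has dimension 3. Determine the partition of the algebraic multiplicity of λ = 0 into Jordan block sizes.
Block sizes for λ = 0: [2, 2, 1]

Step 1 — from the characteristic polynomial, algebraic multiplicity of λ = 0 is 5. From dim ker(A − (0)·I) = 3, there are exactly 3 Jordan blocks for λ = 0.
Step 2 — from the minimal polynomial, the factor (x − 0)^2 tells us the largest block for λ = 0 has size 2.
Step 3 — with total size 5, 3 blocks, and largest block 2, the block sizes (in nonincreasing order) are [2, 2, 1].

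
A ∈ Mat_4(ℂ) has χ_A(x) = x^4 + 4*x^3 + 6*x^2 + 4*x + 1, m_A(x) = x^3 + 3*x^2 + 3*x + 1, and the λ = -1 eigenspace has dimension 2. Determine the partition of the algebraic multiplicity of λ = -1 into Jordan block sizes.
Block sizes for λ = -1: [3, 1]

Step 1 — from the characteristic polynomial, algebraic multiplicity of λ = -1 is 4. From dim ker(A − (-1)·I) = 2, there are exactly 2 Jordan blocks for λ = -1.
Step 2 — from the minimal polynomial, the factor (x + 1)^3 tells us the largest block for λ = -1 has size 3.
Step 3 — with total size 4, 2 blocks, and largest block 3, the block sizes (in nonincreasing order) are [3, 1].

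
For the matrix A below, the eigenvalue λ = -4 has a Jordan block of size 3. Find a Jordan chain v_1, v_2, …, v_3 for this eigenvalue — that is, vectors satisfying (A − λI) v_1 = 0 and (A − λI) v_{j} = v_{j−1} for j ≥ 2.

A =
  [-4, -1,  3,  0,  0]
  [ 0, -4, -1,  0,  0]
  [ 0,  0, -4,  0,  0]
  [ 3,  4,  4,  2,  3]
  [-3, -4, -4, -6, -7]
A Jordan chain for λ = -4 of length 3:
v_1 = (-1, 0, 0, 1, -1)ᵀ
v_2 = (-3, 1, 0, 2, -2)ᵀ
v_3 = (2, 0, -1, 0, 0)ᵀ

Let N = A − (-4)·I. We want v_3 with N^3 v_3 = 0 but N^2 v_3 ≠ 0; then v_{j-1} := N · v_j for j = 3, …, 2.

Pick v_3 = (2, 0, -1, 0, 0)ᵀ.
Then v_2 = N · v_3 = (-3, 1, 0, 2, -2)ᵀ.
Then v_1 = N · v_2 = (-1, 0, 0, 1, -1)ᵀ.

Sanity check: (A − (-4)·I) v_1 = (0, 0, 0, 0, 0)ᵀ = 0. ✓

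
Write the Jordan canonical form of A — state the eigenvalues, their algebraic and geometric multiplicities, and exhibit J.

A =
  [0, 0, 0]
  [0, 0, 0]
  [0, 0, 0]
J_1(0) ⊕ J_1(0) ⊕ J_1(0)

The characteristic polynomial is
  det(x·I − A) = x^3

Eigenvalues and multiplicities (the geometric multiplicity of λ is n − rank(A − λI), which equals the number of Jordan blocks for λ):
  λ = 0: algebraic multiplicity = 3, geometric multiplicity = 3

Determining the block sizes for each eigenvalue:
  λ = 0: gm = am = 3, so every block has size 1 → block sizes [1, 1, 1]

Assembling the blocks gives a Jordan form
J =
  [0, 0, 0]
  [0, 0, 0]
  [0, 0, 0]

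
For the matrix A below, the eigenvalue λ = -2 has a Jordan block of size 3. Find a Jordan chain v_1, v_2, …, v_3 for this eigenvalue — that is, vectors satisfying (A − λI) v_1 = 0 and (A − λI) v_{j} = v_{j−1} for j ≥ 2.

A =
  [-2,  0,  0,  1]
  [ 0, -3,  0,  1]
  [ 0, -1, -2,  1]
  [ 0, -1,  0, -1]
A Jordan chain for λ = -2 of length 3:
v_1 = (-1, 0, 0, 0)ᵀ
v_2 = (0, -1, -1, -1)ᵀ
v_3 = (0, 1, 0, 0)ᵀ

Let N = A − (-2)·I. We want v_3 with N^3 v_3 = 0 but N^2 v_3 ≠ 0; then v_{j-1} := N · v_j for j = 3, …, 2.

Pick v_3 = (0, 1, 0, 0)ᵀ.
Then v_2 = N · v_3 = (0, -1, -1, -1)ᵀ.
Then v_1 = N · v_2 = (-1, 0, 0, 0)ᵀ.

Sanity check: (A − (-2)·I) v_1 = (0, 0, 0, 0)ᵀ = 0. ✓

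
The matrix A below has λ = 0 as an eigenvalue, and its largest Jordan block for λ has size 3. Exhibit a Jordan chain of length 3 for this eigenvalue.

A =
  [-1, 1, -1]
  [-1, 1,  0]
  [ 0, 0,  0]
A Jordan chain for λ = 0 of length 3:
v_1 = (1, 1, 0)ᵀ
v_2 = (-1, 0, 0)ᵀ
v_3 = (0, 0, 1)ᵀ

Let N = A − (0)·I. We want v_3 with N^3 v_3 = 0 but N^2 v_3 ≠ 0; then v_{j-1} := N · v_j for j = 3, …, 2.

Pick v_3 = (0, 0, 1)ᵀ.
Then v_2 = N · v_3 = (-1, 0, 0)ᵀ.
Then v_1 = N · v_2 = (1, 1, 0)ᵀ.

Sanity check: (A − (0)·I) v_1 = (0, 0, 0)ᵀ = 0. ✓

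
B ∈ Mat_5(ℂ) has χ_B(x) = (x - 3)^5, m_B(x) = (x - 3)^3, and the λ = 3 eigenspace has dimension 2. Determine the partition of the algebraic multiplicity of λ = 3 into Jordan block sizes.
Block sizes for λ = 3: [3, 2]

Step 1 — from the characteristic polynomial, algebraic multiplicity of λ = 3 is 5. From dim ker(B − (3)·I) = 2, there are exactly 2 Jordan blocks for λ = 3.
Step 2 — from the minimal polynomial, the factor (x − 3)^3 tells us the largest block for λ = 3 has size 3.
Step 3 — with total size 5, 2 blocks, and largest block 3, the block sizes (in nonincreasing order) are [3, 2].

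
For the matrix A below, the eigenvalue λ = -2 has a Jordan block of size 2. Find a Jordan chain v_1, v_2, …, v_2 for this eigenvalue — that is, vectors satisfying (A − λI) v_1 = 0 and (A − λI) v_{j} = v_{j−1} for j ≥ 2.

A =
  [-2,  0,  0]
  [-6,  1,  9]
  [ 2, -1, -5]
A Jordan chain for λ = -2 of length 2:
v_1 = (0, -6, 2)ᵀ
v_2 = (1, 0, 0)ᵀ

Let N = A − (-2)·I. We want v_2 with N^2 v_2 = 0 but N^1 v_2 ≠ 0; then v_{j-1} := N · v_j for j = 2, …, 2.

Pick v_2 = (1, 0, 0)ᵀ.
Then v_1 = N · v_2 = (0, -6, 2)ᵀ.

Sanity check: (A − (-2)·I) v_1 = (0, 0, 0)ᵀ = 0. ✓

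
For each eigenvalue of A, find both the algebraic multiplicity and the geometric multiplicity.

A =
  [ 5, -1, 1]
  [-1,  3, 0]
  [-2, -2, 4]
λ = 4: alg = 3, geom = 1

Step 1 — factor the characteristic polynomial to read off the algebraic multiplicities:
  χ_A(x) = (x - 4)^3

Step 2 — compute geometric multiplicities via the rank-nullity identity g(λ) = n − rank(A − λI):
  rank(A − (4)·I) = 2, so dim ker(A − (4)·I) = n − 2 = 1

Summary:
  λ = 4: algebraic multiplicity = 3, geometric multiplicity = 1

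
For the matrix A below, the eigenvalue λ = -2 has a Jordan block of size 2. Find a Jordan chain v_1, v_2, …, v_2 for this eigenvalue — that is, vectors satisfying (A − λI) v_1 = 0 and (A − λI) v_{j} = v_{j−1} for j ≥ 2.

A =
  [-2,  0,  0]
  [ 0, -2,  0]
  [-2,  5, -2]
A Jordan chain for λ = -2 of length 2:
v_1 = (0, 0, -2)ᵀ
v_2 = (1, 0, 0)ᵀ

Let N = A − (-2)·I. We want v_2 with N^2 v_2 = 0 but N^1 v_2 ≠ 0; then v_{j-1} := N · v_j for j = 2, …, 2.

Pick v_2 = (1, 0, 0)ᵀ.
Then v_1 = N · v_2 = (0, 0, -2)ᵀ.

Sanity check: (A − (-2)·I) v_1 = (0, 0, 0)ᵀ = 0. ✓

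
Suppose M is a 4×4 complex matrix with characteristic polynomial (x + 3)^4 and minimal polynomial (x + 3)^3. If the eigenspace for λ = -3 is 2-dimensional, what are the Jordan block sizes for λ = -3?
Block sizes for λ = -3: [3, 1]

Step 1 — from the characteristic polynomial, algebraic multiplicity of λ = -3 is 4. From dim ker(M − (-3)·I) = 2, there are exactly 2 Jordan blocks for λ = -3.
Step 2 — from the minimal polynomial, the factor (x + 3)^3 tells us the largest block for λ = -3 has size 3.
Step 3 — with total size 4, 2 blocks, and largest block 3, the block sizes (in nonincreasing order) are [3, 1].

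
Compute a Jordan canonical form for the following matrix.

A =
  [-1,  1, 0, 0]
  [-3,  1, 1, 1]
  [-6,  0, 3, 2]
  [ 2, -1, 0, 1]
J_3(1) ⊕ J_1(1)

The characteristic polynomial is
  det(x·I − A) = x^4 - 4*x^3 + 6*x^2 - 4*x + 1 = (x - 1)^4

Eigenvalues and multiplicities (the geometric multiplicity of λ is n − rank(A − λI), which equals the number of Jordan blocks for λ):
  λ = 1: algebraic multiplicity = 4, geometric multiplicity = 2

Determining the block sizes for each eigenvalue:
  λ = 1: with am = 4 and gm = 2, the partition is not yet determined (e.g. several partitions of 4 into 2 parts exist). Let N = A − (1)·I. Computing rank(N^1) = 2, rank(N^2) = 1, rank(N^3) = 0; the number of blocks of size ≥ j is rank(N^{j−1}) − rank(N^j), giving [2, 1, 1]. So we have 1 block(s) of size 3, 1 block(s) of size 1 → block sizes [3, 1]

Assembling the blocks gives a Jordan form
J =
  [1, 1, 0, 0]
  [0, 1, 1, 0]
  [0, 0, 1, 0]
  [0, 0, 0, 1]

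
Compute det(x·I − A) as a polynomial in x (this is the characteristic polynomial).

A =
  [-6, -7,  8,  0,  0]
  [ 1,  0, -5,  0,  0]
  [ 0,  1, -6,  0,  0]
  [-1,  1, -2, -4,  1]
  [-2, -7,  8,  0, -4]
x^5 + 20*x^4 + 160*x^3 + 640*x^2 + 1280*x + 1024

Expanding det(x·I − A) (e.g. by cofactor expansion or by noting that A is similar to its Jordan form J, which has the same characteristic polynomial as A) gives
  χ_A(x) = x^5 + 20*x^4 + 160*x^3 + 640*x^2 + 1280*x + 1024
which factors as (x + 4)^5. The eigenvalues (with algebraic multiplicities) are λ = -4 with multiplicity 5.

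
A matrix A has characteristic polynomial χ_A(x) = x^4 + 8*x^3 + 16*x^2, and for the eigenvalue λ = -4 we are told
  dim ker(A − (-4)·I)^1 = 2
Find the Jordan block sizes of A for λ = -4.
Block sizes for λ = -4: [1, 1]

From the dimensions of kernels of powers, the number of Jordan blocks of size at least j is d_j − d_{j−1} where d_j = dim ker(N^j) (with d_0 = 0). Computing the differences gives [2].
The number of blocks of size exactly k is (#blocks of size ≥ k) − (#blocks of size ≥ k + 1), so the partition is: 2 block(s) of size 1.
In nonincreasing order the block sizes are [1, 1].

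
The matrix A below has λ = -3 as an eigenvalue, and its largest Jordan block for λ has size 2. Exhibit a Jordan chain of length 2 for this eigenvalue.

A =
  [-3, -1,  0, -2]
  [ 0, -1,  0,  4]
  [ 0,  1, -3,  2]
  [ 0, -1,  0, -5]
A Jordan chain for λ = -3 of length 2:
v_1 = (-1, 2, 1, -1)ᵀ
v_2 = (0, 1, 0, 0)ᵀ

Let N = A − (-3)·I. We want v_2 with N^2 v_2 = 0 but N^1 v_2 ≠ 0; then v_{j-1} := N · v_j for j = 2, …, 2.

Pick v_2 = (0, 1, 0, 0)ᵀ.
Then v_1 = N · v_2 = (-1, 2, 1, -1)ᵀ.

Sanity check: (A − (-3)·I) v_1 = (0, 0, 0, 0)ᵀ = 0. ✓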